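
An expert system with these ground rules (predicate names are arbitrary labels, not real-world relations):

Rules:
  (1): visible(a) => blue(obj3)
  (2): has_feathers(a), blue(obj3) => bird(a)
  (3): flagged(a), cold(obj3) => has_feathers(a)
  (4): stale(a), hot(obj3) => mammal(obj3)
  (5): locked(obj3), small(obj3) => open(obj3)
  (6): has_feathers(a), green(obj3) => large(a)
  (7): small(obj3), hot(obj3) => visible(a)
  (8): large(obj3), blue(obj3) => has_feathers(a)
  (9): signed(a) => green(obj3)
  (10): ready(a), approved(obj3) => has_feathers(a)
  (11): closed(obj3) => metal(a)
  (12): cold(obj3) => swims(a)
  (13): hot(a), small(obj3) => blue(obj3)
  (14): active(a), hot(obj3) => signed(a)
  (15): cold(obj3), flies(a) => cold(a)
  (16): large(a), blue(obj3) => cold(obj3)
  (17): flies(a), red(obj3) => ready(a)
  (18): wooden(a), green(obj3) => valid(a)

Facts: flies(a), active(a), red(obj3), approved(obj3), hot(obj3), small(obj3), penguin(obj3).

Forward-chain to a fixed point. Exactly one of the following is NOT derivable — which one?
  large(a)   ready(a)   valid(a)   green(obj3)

valid(a)

Round 1 — (7), (14), (17), derive visible(a), signed(a), ready(a).
Round 2 — (1), (9), (10), derive blue(obj3), green(obj3), has_feathers(a).
Round 3 — (2), (6), derive bird(a), large(a).
Round 4 — (16), derive cold(obj3).
Round 5 — (12), (15), derive swims(a), cold(a).
Derived: ready(a) (round 1), large(a) (round 3), green(obj3) (round 2). valid(a) never appears in any round.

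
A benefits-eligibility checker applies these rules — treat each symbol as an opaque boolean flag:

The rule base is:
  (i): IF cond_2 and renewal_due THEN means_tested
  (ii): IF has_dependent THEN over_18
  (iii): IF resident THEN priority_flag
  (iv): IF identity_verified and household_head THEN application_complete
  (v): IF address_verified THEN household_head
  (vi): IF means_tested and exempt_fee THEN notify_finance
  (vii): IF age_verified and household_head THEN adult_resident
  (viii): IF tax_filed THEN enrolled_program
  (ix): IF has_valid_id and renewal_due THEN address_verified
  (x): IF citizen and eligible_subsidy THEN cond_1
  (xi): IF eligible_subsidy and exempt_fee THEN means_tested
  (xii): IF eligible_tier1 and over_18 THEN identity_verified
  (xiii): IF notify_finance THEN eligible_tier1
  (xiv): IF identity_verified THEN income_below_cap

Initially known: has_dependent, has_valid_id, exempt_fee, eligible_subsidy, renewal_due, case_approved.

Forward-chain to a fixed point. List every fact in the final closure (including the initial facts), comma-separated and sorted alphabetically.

Round 1: (ii) [IF has_dependent THEN over_18]; (ix) [IF has_valid_id and renewal_due THEN address_verified]; (xi) [IF eligible_subsidy and exempt_fee THEN means_tested]. New: over_18, address_verified, means_tested.
Round 2: (v) [IF address_verified THEN household_head]; (vi) [IF means_tested and exempt_fee THEN notify_finance]. New: household_head, notify_finance.
Round 3: (xiii) [IF notify_finance THEN eligible_tier1]. New: eligible_tier1.
Round 4: (xii) [IF eligible_tier1 and over_18 THEN identity_verified]. New: identity_verified.
Round 5: (iv) [IF identity_verified and household_head THEN application_complete]; (xiv) [IF identity_verified THEN income_below_cap]. New: application_complete, income_below_cap.

address_verified, application_complete, case_approved, eligible_subsidy, eligible_tier1, exempt_fee, has_dependent, has_valid_id, household_head, identity_verified, income_below_cap, means_tested, notify_finance, over_18, renewal_due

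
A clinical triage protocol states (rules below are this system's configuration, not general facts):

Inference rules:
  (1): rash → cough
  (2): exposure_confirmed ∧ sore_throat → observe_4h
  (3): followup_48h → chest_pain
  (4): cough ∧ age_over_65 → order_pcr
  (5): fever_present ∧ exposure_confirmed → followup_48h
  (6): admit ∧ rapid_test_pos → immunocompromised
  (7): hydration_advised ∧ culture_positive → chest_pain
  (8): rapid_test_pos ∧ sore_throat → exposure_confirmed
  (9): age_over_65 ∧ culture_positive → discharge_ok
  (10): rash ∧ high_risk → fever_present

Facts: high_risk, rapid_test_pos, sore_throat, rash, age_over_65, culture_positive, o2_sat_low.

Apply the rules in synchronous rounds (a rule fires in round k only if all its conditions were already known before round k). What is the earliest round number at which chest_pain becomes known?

3

Round 1: (1) [rash → cough]; (8) [rapid_test_pos ∧ sore_throat → exposure_confirmed]; (9) [age_over_65 ∧ culture_positive → discharge_ok]; (10) [rash ∧ high_risk → fever_present]. New: cough, exposure_confirmed, discharge_ok, fever_present.
Round 2: (2) [exposure_confirmed ∧ sore_throat → observe_4h]; (4) [cough ∧ age_over_65 → order_pcr]; (5) [fever_present ∧ exposure_confirmed → followup_48h]. New: observe_4h, order_pcr, followup_48h.
Round 3: (3) [followup_48h → chest_pain]. New: chest_pain.
chest_pain first appears in round 3.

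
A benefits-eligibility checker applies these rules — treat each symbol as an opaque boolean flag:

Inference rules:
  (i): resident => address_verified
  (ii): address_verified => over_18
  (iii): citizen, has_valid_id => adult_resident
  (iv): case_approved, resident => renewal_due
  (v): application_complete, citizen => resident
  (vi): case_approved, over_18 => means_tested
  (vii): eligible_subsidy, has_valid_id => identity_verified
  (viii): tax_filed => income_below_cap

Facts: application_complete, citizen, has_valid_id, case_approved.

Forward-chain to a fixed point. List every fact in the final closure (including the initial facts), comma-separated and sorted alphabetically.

address_verified, adult_resident, application_complete, case_approved, citizen, has_valid_id, means_tested, over_18, renewal_due, resident

Round 1: (iii) [citizen, has_valid_id => adult_resident]; (v) [application_complete, citizen => resident]. Adds adult_resident, resident.
Round 2: (i) [resident => address_verified]; (iv) [case_approved, resident => renewal_due]. Adds address_verified, renewal_due.
Round 3: (ii) [address_verified => over_18]. Adds over_18.
Round 4: (vi) [case_approved, over_18 => means_tested]. Adds means_tested.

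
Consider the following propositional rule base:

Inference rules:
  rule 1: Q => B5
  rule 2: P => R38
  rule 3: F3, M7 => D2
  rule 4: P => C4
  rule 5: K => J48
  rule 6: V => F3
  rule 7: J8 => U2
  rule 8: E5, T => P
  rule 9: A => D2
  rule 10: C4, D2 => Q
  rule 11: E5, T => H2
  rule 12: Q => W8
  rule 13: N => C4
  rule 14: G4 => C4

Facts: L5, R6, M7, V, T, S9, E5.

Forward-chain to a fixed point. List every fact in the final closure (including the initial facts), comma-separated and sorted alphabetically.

B5, C4, D2, E5, F3, H2, L5, M7, P, Q, R38, R6, S9, T, V, W8

Round 1: rule 6 [V => F3]; rule 8 [E5, T => P]; rule 11 [E5, T => H2]. New: F3, P, H2.
Round 2: rule 2 [P => R38]; rule 3 [F3, M7 => D2]; rule 4 [P => C4]. New: R38, D2, C4.
Round 3: rule 10 [C4, D2 => Q]. New: Q.
Round 4: rule 1 [Q => B5]; rule 12 [Q => W8]. New: B5, W8.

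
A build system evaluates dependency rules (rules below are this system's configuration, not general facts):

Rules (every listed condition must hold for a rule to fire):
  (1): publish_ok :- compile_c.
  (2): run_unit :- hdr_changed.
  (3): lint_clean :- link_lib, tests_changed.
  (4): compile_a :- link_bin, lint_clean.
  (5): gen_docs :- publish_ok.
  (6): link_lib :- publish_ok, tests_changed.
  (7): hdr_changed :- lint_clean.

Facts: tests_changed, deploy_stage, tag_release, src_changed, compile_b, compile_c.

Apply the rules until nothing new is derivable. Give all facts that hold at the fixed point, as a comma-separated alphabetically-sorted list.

[1] (1) [publish_ok :- compile_c.]. ⇒ new: publish_ok.
[2] (5) [gen_docs :- publish_ok.]; (6) [link_lib :- publish_ok, tests_changed.]. ⇒ new: gen_docs, link_lib.
[3] (3) [lint_clean :- link_lib, tests_changed.]. ⇒ new: lint_clean.
[4] (7) [hdr_changed :- lint_clean.]. ⇒ new: hdr_changed.
[5] (2) [run_unit :- hdr_changed.]. ⇒ new: run_unit.

compile_b, compile_c, deploy_stage, gen_docs, hdr_changed, link_lib, lint_clean, publish_ok, run_unit, src_changed, tag_release, tests_changed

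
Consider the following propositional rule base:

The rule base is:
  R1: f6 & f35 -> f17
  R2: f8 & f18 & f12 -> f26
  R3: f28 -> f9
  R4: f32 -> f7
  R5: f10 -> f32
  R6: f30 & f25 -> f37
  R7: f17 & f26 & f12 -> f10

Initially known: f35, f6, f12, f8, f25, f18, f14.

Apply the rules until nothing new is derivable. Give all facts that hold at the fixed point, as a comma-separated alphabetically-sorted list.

f10, f12, f14, f17, f18, f25, f26, f32, f35, f6, f7, f8

[1] R1 [f6 & f35 -> f17]; R2 [f8 & f18 & f12 -> f26]. ⇒ new: f17, f26.
[2] R7 [f17 & f26 & f12 -> f10]. ⇒ new: f10.
[3] R5 [f10 -> f32]. ⇒ new: f32.
[4] R4 [f32 -> f7]. ⇒ new: f7.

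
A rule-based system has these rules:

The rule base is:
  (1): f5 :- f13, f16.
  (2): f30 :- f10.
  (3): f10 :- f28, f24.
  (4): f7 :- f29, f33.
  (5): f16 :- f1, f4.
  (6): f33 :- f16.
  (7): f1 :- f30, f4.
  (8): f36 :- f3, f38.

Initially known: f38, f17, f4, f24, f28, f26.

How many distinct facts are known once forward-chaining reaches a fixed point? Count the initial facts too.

[1] (3) [f10 :- f28, f24.]. ⇒ new: f10.
[2] (2) [f30 :- f10.]. ⇒ new: f30.
[3] (7) [f1 :- f30, f4.]. ⇒ new: f1.
[4] (5) [f16 :- f1, f4.]. ⇒ new: f16.
[5] (6) [f33 :- f16.]. ⇒ new: f33.
Closure: {f1, f10, f16, f17, f24, f26, f28, f30, f33, f38, f4} — 11 facts.

11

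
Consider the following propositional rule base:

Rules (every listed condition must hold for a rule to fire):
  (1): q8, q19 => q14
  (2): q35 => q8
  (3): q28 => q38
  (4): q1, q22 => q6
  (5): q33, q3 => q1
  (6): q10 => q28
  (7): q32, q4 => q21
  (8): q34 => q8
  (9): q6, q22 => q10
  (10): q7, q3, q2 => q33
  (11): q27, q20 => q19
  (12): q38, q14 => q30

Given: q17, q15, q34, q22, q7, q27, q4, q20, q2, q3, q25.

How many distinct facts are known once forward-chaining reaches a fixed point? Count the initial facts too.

21

Round 1: (8) [q34 => q8]; (10) [q7, q3, q2 => q33]; (11) [q27, q20 => q19]. Adds q8, q33, q19.
Round 2: (1) [q8, q19 => q14]; (5) [q33, q3 => q1]. Adds q14, q1.
Round 3: (4) [q1, q22 => q6]. Adds q6.
Round 4: (9) [q6, q22 => q10]. Adds q10.
Round 5: (6) [q10 => q28]. Adds q28.
Round 6: (3) [q28 => q38]. Adds q38.
Round 7: (12) [q38, q14 => q30]. Adds q30.
Closure: {q1, q10, q14, q15, q17, q19, q2, q20, q22, q25, q27, q28, q3, q30, q33, q34, q38, q4, q6, q7, q8} — 21 facts.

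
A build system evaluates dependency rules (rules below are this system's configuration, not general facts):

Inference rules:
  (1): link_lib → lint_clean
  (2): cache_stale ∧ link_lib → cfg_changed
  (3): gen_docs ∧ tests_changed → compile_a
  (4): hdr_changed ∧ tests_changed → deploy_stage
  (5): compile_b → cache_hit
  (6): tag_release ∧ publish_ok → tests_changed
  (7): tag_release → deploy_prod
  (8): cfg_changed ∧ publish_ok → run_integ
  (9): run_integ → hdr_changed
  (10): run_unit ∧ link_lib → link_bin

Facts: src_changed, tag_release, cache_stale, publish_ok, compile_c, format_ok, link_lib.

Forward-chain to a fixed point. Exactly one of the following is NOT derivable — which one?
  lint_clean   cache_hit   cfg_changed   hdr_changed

[1] (1) [link_lib → lint_clean]; (2) [cache_stale ∧ link_lib → cfg_changed]; (6) [tag_release ∧ publish_ok → tests_changed]; (7) [tag_release → deploy_prod]. ⇒ new: lint_clean, cfg_changed, tests_changed, deploy_prod.
[2] (8) [cfg_changed ∧ publish_ok → run_integ]. ⇒ new: run_integ.
[3] (9) [run_integ → hdr_changed]. ⇒ new: hdr_changed.
[4] (4) [hdr_changed ∧ tests_changed → deploy_stage]. ⇒ new: deploy_stage.
Derived: lint_clean (round 1), hdr_changed (round 3), cfg_changed (round 1). cache_hit never appears in any round.

cache_hit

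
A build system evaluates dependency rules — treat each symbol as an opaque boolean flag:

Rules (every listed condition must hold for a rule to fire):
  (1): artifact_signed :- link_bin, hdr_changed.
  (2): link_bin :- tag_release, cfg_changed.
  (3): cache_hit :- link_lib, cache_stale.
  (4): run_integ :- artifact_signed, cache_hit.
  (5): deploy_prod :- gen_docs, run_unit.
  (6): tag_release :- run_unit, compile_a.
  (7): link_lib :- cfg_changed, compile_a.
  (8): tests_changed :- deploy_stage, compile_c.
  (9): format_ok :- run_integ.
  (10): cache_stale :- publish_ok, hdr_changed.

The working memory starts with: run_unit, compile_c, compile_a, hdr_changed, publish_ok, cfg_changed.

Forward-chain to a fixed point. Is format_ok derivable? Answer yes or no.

Round 1: (6) [tag_release :- run_unit, compile_a.]; (7) [link_lib :- cfg_changed, compile_a.]; (10) [cache_stale :- publish_ok, hdr_changed.]. Adds tag_release, link_lib, cache_stale.
Round 2: (2) [link_bin :- tag_release, cfg_changed.]; (3) [cache_hit :- link_lib, cache_stale.]. Adds link_bin, cache_hit.
Round 3: (1) [artifact_signed :- link_bin, hdr_changed.]. Adds artifact_signed.
Round 4: (4) [run_integ :- artifact_signed, cache_hit.]. Adds run_integ.
Round 5: (9) [format_ok :- run_integ.]. Adds format_ok.
format_ok appears in round 5, so it is derivable.

yes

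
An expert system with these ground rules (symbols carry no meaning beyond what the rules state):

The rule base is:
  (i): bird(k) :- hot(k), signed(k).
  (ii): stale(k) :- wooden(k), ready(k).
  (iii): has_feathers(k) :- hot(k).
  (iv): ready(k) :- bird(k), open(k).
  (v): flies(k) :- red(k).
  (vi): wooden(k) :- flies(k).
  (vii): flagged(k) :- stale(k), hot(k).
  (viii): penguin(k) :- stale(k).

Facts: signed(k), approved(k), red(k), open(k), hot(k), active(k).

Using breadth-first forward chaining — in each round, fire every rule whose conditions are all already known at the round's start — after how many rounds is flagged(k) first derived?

4

Round 1 fires (i), (iii), (v), giving bird(k), has_feathers(k), flies(k).
Round 2 fires (iv), (vi), giving ready(k), wooden(k).
Round 3 fires (ii), giving stale(k).
Round 4 fires (vii), (viii), giving flagged(k), penguin(k).
flagged(k) first appears in round 4.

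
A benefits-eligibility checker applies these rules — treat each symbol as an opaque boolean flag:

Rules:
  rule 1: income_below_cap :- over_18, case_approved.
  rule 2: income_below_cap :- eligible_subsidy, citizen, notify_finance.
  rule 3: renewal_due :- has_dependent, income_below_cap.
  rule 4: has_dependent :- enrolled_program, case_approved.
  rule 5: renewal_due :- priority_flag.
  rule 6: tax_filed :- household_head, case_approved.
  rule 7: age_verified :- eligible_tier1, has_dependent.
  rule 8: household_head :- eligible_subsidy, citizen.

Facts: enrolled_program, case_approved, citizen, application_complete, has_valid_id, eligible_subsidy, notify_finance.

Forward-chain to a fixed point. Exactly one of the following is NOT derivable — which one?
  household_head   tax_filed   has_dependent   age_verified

age_verified

[1] rule 2 [income_below_cap :- eligible_subsidy, citizen, notify_finance.]; rule 4 [has_dependent :- enrolled_program, case_approved.]; rule 8 [household_head :- eligible_subsidy, citizen.]. ⇒ new: income_below_cap, has_dependent, household_head.
[2] rule 3 [renewal_due :- has_dependent, income_below_cap.]; rule 6 [tax_filed :- household_head, case_approved.]. ⇒ new: renewal_due, tax_filed.
Derived: tax_filed (round 2), has_dependent (round 1), household_head (round 1). age_verified never appears in any round.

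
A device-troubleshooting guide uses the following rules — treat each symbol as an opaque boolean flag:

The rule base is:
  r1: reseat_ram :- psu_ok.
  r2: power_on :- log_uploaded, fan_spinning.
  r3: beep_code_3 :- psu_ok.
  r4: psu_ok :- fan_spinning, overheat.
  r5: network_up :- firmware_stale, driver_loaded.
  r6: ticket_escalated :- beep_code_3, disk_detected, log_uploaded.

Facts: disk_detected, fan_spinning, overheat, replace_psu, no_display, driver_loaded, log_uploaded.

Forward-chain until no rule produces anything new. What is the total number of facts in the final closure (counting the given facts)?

Round 1: r2 [power_on :- log_uploaded, fan_spinning.]; r4 [psu_ok :- fan_spinning, overheat.]. New: power_on, psu_ok.
Round 2: r1 [reseat_ram :- psu_ok.]; r3 [beep_code_3 :- psu_ok.]. New: reseat_ram, beep_code_3.
Round 3: r6 [ticket_escalated :- beep_code_3, disk_detected, log_uploaded.]. New: ticket_escalated.
Closure: {beep_code_3, disk_detected, driver_loaded, fan_spinning, log_uploaded, no_display, overheat, power_on, psu_ok, replace_psu, reseat_ram, ticket_escalated} — 12 facts.

12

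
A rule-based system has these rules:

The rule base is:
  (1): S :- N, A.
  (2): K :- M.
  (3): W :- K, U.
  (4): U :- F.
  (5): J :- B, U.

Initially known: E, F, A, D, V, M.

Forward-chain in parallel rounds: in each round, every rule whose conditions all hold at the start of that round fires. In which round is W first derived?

Round 1: (2) [K :- M.]; (4) [U :- F.]. New: K, U.
Round 2: (3) [W :- K, U.]. New: W.
W first appears in round 2.

2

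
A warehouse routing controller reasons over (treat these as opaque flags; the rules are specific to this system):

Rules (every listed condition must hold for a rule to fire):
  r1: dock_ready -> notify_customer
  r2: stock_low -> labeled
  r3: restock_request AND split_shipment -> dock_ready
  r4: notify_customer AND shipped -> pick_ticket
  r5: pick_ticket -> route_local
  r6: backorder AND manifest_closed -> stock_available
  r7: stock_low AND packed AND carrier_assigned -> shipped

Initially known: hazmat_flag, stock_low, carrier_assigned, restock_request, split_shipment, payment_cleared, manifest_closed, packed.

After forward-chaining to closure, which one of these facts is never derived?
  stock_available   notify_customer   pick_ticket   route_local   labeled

stock_available

Round 1: r2 [stock_low -> labeled]; r3 [restock_request AND split_shipment -> dock_ready]; r7 [stock_low AND packed AND carrier_assigned -> shipped]. New: labeled, dock_ready, shipped.
Round 2: r1 [dock_ready -> notify_customer]. New: notify_customer.
Round 3: r4 [notify_customer AND shipped -> pick_ticket]. New: pick_ticket.
Round 4: r5 [pick_ticket -> route_local]. New: route_local.
Derived: labeled (round 1), pick_ticket (round 3), notify_customer (round 2), route_local (round 4). stock_available never appears in any round.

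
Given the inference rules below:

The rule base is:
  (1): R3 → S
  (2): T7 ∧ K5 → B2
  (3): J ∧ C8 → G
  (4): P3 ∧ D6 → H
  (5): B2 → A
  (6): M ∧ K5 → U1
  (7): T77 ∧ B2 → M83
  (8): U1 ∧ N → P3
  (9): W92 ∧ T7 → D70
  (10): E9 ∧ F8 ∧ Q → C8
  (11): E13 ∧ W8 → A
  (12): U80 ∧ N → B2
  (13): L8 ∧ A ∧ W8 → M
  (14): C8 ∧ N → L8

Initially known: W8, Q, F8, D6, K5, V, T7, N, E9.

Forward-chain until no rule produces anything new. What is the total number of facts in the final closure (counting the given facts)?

17

[1] (2) [T7 ∧ K5 → B2]; (10) [E9 ∧ F8 ∧ Q → C8]. ⇒ new: B2, C8.
[2] (5) [B2 → A]; (14) [C8 ∧ N → L8]. ⇒ new: A, L8.
[3] (13) [L8 ∧ A ∧ W8 → M]. ⇒ new: M.
[4] (6) [M ∧ K5 → U1]. ⇒ new: U1.
[5] (8) [U1 ∧ N → P3]. ⇒ new: P3.
[6] (4) [P3 ∧ D6 → H]. ⇒ new: H.
Closure: {A, B2, C8, D6, E9, F8, H, K5, L8, M, N, P3, Q, T7, U1, V, W8} — 17 facts.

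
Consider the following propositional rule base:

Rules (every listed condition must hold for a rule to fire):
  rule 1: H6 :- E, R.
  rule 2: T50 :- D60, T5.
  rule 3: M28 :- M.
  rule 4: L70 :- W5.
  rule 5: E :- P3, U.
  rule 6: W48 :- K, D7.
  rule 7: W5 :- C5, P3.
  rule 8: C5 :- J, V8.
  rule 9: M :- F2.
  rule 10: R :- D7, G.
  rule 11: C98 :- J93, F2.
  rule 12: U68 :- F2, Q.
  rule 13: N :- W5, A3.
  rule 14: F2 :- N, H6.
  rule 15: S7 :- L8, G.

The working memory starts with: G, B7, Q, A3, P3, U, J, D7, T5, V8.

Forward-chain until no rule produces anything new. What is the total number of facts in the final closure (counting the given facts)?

21

Round 1: rule 5 [E :- P3, U.]; rule 8 [C5 :- J, V8.]; rule 10 [R :- D7, G.]. New: E, C5, R.
Round 2: rule 1 [H6 :- E, R.]; rule 7 [W5 :- C5, P3.]. New: H6, W5.
Round 3: rule 4 [L70 :- W5.]; rule 13 [N :- W5, A3.]. New: L70, N.
Round 4: rule 14 [F2 :- N, H6.]. New: F2.
Round 5: rule 9 [M :- F2.]; rule 12 [U68 :- F2, Q.]. New: M, U68.
Round 6: rule 3 [M28 :- M.]. New: M28.
Closure: {A3, B7, C5, D7, E, F2, G, H6, J, L70, M, M28, N, P3, Q, R, T5, U, U68, V8, W5} — 21 facts.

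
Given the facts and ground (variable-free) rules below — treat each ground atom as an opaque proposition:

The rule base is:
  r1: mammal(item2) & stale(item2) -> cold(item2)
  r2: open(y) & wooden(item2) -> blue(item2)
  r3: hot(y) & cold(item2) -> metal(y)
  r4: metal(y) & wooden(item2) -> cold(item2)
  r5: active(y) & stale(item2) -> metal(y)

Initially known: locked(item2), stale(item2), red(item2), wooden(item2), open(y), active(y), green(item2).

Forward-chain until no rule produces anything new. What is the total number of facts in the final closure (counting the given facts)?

Round 1 fires r2, r5, giving blue(item2), metal(y).
Round 2 fires r4, giving cold(item2).
Closure: {active(y), blue(item2), cold(item2), green(item2), locked(item2), metal(y), open(y), red(item2), stale(item2), wooden(item2)} — 10 facts.

10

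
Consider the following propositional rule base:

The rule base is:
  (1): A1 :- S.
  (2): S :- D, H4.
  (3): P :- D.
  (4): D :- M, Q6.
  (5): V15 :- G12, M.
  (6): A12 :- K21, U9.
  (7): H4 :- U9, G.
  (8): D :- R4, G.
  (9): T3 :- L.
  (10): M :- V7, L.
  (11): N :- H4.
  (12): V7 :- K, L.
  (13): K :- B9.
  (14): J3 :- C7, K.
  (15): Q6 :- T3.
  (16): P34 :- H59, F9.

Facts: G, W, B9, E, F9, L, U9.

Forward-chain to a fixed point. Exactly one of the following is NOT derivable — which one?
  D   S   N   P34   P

Round 1 fires (7), (9), (13), giving H4, T3, K.
Round 2 fires (11), (12), (15), giving N, V7, Q6.
Round 3 fires (10), giving M.
Round 4 fires (4), giving D.
Round 5 fires (2), (3), giving S, P.
Round 6 fires (1), giving A1.
Derived: S (round 5), N (round 2), D (round 4), P (round 5). P34 never appears in any round.

P34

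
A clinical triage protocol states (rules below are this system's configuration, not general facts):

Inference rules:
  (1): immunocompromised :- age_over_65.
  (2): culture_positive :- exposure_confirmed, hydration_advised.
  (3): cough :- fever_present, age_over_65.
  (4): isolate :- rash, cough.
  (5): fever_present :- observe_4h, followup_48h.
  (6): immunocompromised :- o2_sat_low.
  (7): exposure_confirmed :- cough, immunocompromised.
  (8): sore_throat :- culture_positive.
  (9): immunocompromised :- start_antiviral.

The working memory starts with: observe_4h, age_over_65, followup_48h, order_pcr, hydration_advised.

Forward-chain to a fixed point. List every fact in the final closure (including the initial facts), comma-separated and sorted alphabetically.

Round 1: (1) [immunocompromised :- age_over_65.]; (5) [fever_present :- observe_4h, followup_48h.]. New: immunocompromised, fever_present.
Round 2: (3) [cough :- fever_present, age_over_65.]. New: cough.
Round 3: (7) [exposure_confirmed :- cough, immunocompromised.]. New: exposure_confirmed.
Round 4: (2) [culture_positive :- exposure_confirmed, hydration_advised.]. New: culture_positive.
Round 5: (8) [sore_throat :- culture_positive.]. New: sore_throat.

age_over_65, cough, culture_positive, exposure_confirmed, fever_present, followup_48h, hydration_advised, immunocompromised, observe_4h, order_pcr, sore_throat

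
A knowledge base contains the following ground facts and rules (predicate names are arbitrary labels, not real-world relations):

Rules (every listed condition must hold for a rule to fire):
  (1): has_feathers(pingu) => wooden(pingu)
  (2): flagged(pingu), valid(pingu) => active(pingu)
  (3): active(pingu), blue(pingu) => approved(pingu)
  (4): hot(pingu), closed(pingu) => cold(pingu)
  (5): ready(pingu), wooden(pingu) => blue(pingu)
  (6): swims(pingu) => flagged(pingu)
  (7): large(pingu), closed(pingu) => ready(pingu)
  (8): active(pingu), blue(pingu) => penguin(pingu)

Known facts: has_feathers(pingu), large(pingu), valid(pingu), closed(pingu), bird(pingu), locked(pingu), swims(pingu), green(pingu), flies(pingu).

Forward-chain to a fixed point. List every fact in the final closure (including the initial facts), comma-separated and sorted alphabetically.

Round 1: (1) [has_feathers(pingu) => wooden(pingu)]; (6) [swims(pingu) => flagged(pingu)]; (7) [large(pingu), closed(pingu) => ready(pingu)]. New: wooden(pingu), flagged(pingu), ready(pingu).
Round 2: (2) [flagged(pingu), valid(pingu) => active(pingu)]; (5) [ready(pingu), wooden(pingu) => blue(pingu)]. New: active(pingu), blue(pingu).
Round 3: (3) [active(pingu), blue(pingu) => approved(pingu)]; (8) [active(pingu), blue(pingu) => penguin(pingu)]. New: approved(pingu), penguin(pingu).

active(pingu), approved(pingu), bird(pingu), blue(pingu), closed(pingu), flagged(pingu), flies(pingu), green(pingu), has_feathers(pingu), large(pingu), locked(pingu), penguin(pingu), ready(pingu), swims(pingu), valid(pingu), wooden(pingu)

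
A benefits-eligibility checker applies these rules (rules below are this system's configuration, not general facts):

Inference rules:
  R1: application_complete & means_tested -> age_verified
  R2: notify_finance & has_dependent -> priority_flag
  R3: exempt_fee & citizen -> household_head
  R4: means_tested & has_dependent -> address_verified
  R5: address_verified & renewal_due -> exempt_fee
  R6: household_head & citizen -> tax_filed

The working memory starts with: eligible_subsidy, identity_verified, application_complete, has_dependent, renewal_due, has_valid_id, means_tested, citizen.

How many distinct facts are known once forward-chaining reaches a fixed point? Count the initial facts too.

13

Round 1: R1 [application_complete & means_tested -> age_verified]; R4 [means_tested & has_dependent -> address_verified]. Adds age_verified, address_verified.
Round 2: R5 [address_verified & renewal_due -> exempt_fee]. Adds exempt_fee.
Round 3: R3 [exempt_fee & citizen -> household_head]. Adds household_head.
Round 4: R6 [household_head & citizen -> tax_filed]. Adds tax_filed.
Closure: {address_verified, age_verified, application_complete, citizen, eligible_subsidy, exempt_fee, has_dependent, has_valid_id, household_head, identity_verified, means_tested, renewal_due, tax_filed} — 13 facts.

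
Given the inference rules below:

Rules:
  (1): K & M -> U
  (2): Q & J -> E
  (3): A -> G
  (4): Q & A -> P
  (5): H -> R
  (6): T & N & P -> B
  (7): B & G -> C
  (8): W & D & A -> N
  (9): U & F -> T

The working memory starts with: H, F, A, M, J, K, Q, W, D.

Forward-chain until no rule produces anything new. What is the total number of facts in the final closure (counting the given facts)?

18

Round 1: (1) [K & M -> U]; (2) [Q & J -> E]; (3) [A -> G]; (4) [Q & A -> P]; (5) [H -> R]; (8) [W & D & A -> N]. New: U, E, G, P, R, N.
Round 2: (9) [U & F -> T]. New: T.
Round 3: (6) [T & N & P -> B]. New: B.
Round 4: (7) [B & G -> C]. New: C.
Closure: {A, B, C, D, E, F, G, H, J, K, M, N, P, Q, R, T, U, W} — 18 facts.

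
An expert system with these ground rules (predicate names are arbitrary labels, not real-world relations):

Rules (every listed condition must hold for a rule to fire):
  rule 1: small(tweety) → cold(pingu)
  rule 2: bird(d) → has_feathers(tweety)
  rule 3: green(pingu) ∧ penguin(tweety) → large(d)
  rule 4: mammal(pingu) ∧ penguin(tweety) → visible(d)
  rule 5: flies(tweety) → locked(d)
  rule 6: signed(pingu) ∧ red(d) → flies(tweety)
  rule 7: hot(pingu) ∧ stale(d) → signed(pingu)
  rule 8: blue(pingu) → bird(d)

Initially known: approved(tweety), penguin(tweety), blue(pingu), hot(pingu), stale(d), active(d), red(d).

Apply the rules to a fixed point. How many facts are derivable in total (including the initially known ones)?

Round 1 fires rule 7, rule 8, giving signed(pingu), bird(d).
Round 2 fires rule 2, rule 6, giving has_feathers(tweety), flies(tweety).
Round 3 fires rule 5, giving locked(d).
Closure: {active(d), approved(tweety), bird(d), blue(pingu), flies(tweety), has_feathers(tweety), hot(pingu), locked(d), penguin(tweety), red(d), signed(pingu), stale(d)} — 12 facts.

12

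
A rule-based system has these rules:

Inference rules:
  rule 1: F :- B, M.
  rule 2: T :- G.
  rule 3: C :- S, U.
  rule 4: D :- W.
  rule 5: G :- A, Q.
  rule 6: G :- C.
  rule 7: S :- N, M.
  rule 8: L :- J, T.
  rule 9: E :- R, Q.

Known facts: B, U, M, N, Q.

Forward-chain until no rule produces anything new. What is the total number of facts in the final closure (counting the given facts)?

Round 1 fires rule 1, rule 7, giving F, S.
Round 2 fires rule 3, giving C.
Round 3 fires rule 6, giving G.
Round 4 fires rule 2, giving T.
Closure: {B, C, F, G, M, N, Q, S, T, U} — 10 facts.

10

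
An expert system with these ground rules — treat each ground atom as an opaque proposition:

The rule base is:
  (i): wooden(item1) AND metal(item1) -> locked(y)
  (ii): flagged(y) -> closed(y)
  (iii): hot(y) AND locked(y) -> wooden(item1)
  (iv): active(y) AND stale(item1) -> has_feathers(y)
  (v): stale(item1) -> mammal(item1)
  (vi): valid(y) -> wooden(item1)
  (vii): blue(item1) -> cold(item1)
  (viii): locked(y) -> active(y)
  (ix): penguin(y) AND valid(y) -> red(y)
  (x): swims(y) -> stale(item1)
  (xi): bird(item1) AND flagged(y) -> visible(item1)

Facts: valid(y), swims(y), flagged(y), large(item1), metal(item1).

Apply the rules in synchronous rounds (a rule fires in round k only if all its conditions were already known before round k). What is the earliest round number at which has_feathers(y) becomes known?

4

Round 1 — (ii), (vi), (x), derive closed(y), wooden(item1), stale(item1).
Round 2 — (i), (v), derive locked(y), mammal(item1).
Round 3 — (viii), derive active(y).
Round 4 — (iv), derive has_feathers(y).
has_feathers(y) first appears in round 4.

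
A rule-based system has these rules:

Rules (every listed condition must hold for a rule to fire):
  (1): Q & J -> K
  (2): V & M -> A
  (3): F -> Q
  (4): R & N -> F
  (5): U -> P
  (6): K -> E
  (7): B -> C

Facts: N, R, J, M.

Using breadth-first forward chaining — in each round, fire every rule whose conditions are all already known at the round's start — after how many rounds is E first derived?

Round 1 — (4), derive F.
Round 2 — (3), derive Q.
Round 3 — (1), derive K.
Round 4 — (6), derive E.
E first appears in round 4.

4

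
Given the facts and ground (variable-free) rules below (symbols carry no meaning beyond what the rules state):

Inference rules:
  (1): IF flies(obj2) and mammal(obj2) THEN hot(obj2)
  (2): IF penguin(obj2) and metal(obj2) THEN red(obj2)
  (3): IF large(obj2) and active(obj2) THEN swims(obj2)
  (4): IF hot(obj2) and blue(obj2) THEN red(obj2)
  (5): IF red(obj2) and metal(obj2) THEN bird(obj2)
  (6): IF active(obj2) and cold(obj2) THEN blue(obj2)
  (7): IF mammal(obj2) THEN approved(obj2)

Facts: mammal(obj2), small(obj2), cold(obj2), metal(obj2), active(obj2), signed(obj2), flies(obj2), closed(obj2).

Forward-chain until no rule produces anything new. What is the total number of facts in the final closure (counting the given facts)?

[1] (1) [IF flies(obj2) and mammal(obj2) THEN hot(obj2)]; (6) [IF active(obj2) and cold(obj2) THEN blue(obj2)]; (7) [IF mammal(obj2) THEN approved(obj2)]. ⇒ new: hot(obj2), blue(obj2), approved(obj2).
[2] (4) [IF hot(obj2) and blue(obj2) THEN red(obj2)]. ⇒ new: red(obj2).
[3] (5) [IF red(obj2) and metal(obj2) THEN bird(obj2)]. ⇒ new: bird(obj2).
Closure: {active(obj2), approved(obj2), bird(obj2), blue(obj2), closed(obj2), cold(obj2), flies(obj2), hot(obj2), mammal(obj2), metal(obj2), red(obj2), signed(obj2), small(obj2)} — 13 facts.

13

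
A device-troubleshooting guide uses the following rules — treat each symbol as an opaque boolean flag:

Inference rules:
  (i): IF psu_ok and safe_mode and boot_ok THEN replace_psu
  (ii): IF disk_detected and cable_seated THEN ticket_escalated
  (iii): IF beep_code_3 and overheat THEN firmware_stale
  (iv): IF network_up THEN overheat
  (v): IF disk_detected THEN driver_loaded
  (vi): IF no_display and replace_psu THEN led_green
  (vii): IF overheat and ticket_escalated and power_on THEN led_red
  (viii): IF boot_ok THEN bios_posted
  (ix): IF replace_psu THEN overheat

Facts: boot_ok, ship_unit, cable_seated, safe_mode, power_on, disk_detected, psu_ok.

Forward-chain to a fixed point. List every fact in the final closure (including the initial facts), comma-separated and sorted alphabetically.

Round 1 fires (i), (ii), (v), (viii), giving replace_psu, ticket_escalated, driver_loaded, bios_posted.
Round 2 fires (ix), giving overheat.
Round 3 fires (vii), giving led_red.

bios_posted, boot_ok, cable_seated, disk_detected, driver_loaded, led_red, overheat, power_on, psu_ok, replace_psu, safe_mode, ship_unit, ticket_escalated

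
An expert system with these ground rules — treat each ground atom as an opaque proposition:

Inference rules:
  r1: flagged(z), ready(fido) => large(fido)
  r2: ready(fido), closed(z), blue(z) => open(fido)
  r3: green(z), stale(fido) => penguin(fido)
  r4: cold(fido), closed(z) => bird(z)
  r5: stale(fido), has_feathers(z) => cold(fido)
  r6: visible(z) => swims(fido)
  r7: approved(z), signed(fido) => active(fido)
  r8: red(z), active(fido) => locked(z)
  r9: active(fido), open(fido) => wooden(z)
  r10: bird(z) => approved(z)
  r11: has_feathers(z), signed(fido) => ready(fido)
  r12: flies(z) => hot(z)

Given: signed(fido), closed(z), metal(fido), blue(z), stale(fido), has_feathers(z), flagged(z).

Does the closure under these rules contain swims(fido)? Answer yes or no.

Round 1 — r5, r11, derive cold(fido), ready(fido).
Round 2 — r1, r2, r4, derive large(fido), open(fido), bird(z).
Round 3 — r10, derive approved(z).
Round 4 — r7, derive active(fido).
Round 5 — r9, derive wooden(z).
Fixed point reached. swims(fido) is concluded only by r6; r6 needs visible(z) (never derived).

no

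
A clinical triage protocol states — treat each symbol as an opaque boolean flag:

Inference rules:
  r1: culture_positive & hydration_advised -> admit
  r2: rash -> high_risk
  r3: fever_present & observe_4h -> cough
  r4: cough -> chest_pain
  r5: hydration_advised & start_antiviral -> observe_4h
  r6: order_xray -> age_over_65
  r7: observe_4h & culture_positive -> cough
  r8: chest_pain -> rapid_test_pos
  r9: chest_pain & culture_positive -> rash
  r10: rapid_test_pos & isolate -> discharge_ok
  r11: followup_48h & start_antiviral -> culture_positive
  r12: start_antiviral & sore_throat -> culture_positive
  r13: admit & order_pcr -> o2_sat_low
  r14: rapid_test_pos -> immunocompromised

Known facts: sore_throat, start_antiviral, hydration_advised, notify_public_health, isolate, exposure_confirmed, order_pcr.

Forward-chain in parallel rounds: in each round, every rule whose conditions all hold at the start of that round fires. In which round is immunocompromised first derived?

5

[1] r5 [hydration_advised & start_antiviral -> observe_4h]; r12 [start_antiviral & sore_throat -> culture_positive]. ⇒ new: observe_4h, culture_positive.
[2] r1 [culture_positive & hydration_advised -> admit]; r7 [observe_4h & culture_positive -> cough]. ⇒ new: admit, cough.
[3] r4 [cough -> chest_pain]; r13 [admit & order_pcr -> o2_sat_low]. ⇒ new: chest_pain, o2_sat_low.
[4] r8 [chest_pain -> rapid_test_pos]; r9 [chest_pain & culture_positive -> rash]. ⇒ new: rapid_test_pos, rash.
[5] r2 [rash -> high_risk]; r10 [rapid_test_pos & isolate -> discharge_ok]; r14 [rapid_test_pos -> immunocompromised]. ⇒ new: high_risk, discharge_ok, immunocompromised.
immunocompromised first appears in round 5.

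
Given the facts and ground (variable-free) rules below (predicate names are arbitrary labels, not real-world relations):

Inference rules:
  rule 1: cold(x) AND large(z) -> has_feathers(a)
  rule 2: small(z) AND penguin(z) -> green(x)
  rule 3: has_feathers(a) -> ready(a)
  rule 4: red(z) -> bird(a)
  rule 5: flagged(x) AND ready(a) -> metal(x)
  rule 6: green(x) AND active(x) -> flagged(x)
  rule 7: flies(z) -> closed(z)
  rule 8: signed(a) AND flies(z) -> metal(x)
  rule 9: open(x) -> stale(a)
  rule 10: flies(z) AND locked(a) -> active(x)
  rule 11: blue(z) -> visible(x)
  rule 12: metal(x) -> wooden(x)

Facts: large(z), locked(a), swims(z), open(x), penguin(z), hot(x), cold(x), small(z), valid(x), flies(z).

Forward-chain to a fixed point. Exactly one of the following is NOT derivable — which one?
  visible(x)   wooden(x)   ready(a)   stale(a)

Round 1 fires rule 1, rule 2, rule 7, rule 9, rule 10, giving has_feathers(a), green(x), closed(z), stale(a), active(x).
Round 2 fires rule 3, rule 6, giving ready(a), flagged(x).
Round 3 fires rule 5, giving metal(x).
Round 4 fires rule 12, giving wooden(x).
Derived: stale(a) (round 1), ready(a) (round 2), wooden(x) (round 4). visible(x) never appears in any round.

visible(x)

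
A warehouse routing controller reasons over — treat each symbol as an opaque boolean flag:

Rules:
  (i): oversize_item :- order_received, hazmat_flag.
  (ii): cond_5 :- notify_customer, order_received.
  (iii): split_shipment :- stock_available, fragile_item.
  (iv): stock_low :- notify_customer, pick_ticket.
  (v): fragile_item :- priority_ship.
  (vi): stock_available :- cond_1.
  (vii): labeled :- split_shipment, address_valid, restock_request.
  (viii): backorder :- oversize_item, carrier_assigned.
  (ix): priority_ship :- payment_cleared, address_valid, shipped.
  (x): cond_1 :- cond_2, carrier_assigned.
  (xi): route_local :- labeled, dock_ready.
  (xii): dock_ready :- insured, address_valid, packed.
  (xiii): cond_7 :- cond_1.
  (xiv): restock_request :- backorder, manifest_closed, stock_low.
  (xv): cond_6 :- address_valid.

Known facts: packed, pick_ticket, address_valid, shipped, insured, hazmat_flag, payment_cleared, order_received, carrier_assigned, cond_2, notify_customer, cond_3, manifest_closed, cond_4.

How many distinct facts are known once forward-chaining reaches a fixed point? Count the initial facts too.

Round 1: (i) [oversize_item :- order_received, hazmat_flag.]; (ii) [cond_5 :- notify_customer, order_received.]; (iv) [stock_low :- notify_customer, pick_ticket.]; (ix) [priority_ship :- payment_cleared, address_valid, shipped.]; (x) [cond_1 :- cond_2, carrier_assigned.]; (xii) [dock_ready :- insured, address_valid, packed.]; (xv) [cond_6 :- address_valid.]. New: oversize_item, cond_5, stock_low, priority_ship, cond_1, dock_ready, cond_6.
Round 2: (v) [fragile_item :- priority_ship.]; (vi) [stock_available :- cond_1.]; (viii) [backorder :- oversize_item, carrier_assigned.]; (xiii) [cond_7 :- cond_1.]. New: fragile_item, stock_available, backorder, cond_7.
Round 3: (iii) [split_shipment :- stock_available, fragile_item.]; (xiv) [restock_request :- backorder, manifest_closed, stock_low.]. New: split_shipment, restock_request.
Round 4: (vii) [labeled :- split_shipment, address_valid, restock_request.]. New: labeled.
Round 5: (xi) [route_local :- labeled, dock_ready.]. New: route_local.
Closure: {address_valid, backorder, carrier_assigned, cond_1, cond_2, cond_3, cond_4, cond_5, cond_6, cond_7, dock_ready, fragile_item, hazmat_flag, insured, labeled, manifest_closed, notify_customer, order_received, oversize_item, packed, payment_cleared, pick_ticket, priority_ship, restock_request, route_local, shipped, split_shipment, stock_available, stock_low} — 29 facts.

29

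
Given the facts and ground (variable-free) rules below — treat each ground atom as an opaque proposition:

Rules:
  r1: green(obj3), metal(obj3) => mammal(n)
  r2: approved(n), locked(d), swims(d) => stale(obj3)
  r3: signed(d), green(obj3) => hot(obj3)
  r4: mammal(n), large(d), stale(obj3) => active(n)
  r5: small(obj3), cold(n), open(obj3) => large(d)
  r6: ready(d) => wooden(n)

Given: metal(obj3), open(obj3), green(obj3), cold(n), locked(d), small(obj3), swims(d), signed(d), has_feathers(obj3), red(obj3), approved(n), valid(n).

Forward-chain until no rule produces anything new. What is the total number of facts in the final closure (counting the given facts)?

Round 1 fires r1, r2, r3, r5, giving mammal(n), stale(obj3), hot(obj3), large(d).
Round 2 fires r4, giving active(n).
Closure: {active(n), approved(n), cold(n), green(obj3), has_feathers(obj3), hot(obj3), large(d), locked(d), mammal(n), metal(obj3), open(obj3), red(obj3), signed(d), small(obj3), stale(obj3), swims(d), valid(n)} — 17 facts.

17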